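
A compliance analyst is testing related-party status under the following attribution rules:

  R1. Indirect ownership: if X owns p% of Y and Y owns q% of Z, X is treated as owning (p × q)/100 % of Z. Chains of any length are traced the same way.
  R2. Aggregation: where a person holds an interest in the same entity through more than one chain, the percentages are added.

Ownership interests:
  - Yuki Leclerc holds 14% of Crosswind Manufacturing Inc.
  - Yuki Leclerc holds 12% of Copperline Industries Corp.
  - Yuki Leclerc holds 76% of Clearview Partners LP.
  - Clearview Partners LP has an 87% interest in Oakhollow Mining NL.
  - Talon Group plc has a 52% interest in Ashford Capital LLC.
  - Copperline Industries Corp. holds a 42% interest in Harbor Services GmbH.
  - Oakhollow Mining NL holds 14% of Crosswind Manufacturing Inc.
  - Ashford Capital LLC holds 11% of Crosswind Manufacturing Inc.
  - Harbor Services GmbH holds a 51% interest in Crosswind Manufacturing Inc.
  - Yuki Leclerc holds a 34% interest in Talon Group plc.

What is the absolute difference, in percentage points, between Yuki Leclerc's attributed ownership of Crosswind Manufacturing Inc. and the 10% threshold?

Chain via Talon Group plc → Ashford Capital LLC (R1): 34% × 52% × 11% = 1.9448% of Crosswind Manufacturing Inc.
Chain via Copperline Industries Corp. → Harbor Services GmbH (R1): 12% × 42% × 51% = 2.5704% of Crosswind Manufacturing Inc.
Chain via Clearview Partners LP → Oakhollow Mining NL (R1): 76% × 87% × 14% = 9.2568% of Crosswind Manufacturing Inc.
Direct interest in Crosswind Manufacturing Inc: 14%.
Aggregating (R2): 1.9448% + 2.5704% + 9.2568% + 14% = 27.772%.
27.772% exceeds the 10% threshold by 17.772 percentage points.

17.772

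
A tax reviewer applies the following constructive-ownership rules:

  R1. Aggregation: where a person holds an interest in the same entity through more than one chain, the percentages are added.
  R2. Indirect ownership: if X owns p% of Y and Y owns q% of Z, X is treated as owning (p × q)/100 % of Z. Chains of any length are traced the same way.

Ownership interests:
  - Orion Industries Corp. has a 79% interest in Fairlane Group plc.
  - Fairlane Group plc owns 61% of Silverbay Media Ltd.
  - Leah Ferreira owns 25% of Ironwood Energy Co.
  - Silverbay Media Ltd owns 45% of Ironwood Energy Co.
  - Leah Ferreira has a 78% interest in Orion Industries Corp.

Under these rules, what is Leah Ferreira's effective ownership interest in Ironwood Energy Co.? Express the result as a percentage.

Chain via Orion Industries Corp. → Fairlane Group plc → Silverbay Media Ltd (R2): 78% × 79% × 61% × 45% = 16.91469% of Ironwood Energy Co.
Direct interest in Ironwood Energy Co: 25%.
Aggregating (R1): 16.91469% + 25% = 41.91469%.

41.91469%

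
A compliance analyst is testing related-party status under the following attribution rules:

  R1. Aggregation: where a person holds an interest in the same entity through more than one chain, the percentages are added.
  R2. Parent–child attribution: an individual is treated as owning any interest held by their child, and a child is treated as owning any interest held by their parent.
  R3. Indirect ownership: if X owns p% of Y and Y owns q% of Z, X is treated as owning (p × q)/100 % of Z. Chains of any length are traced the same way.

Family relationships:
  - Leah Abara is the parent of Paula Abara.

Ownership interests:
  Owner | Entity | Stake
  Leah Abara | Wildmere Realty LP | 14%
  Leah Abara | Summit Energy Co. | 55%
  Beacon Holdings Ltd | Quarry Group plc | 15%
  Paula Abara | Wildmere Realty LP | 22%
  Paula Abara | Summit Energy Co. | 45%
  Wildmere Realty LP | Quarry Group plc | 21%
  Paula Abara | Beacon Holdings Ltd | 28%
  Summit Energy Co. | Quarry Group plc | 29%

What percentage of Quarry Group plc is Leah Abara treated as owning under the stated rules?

40.76%

By parent–child attribution (R2), Leah Abara is treated as also owning Paula Abara's interest in Summit Energy Co, giving 55% + 45% = 100%.
By parent–child attribution (R2), Leah Abara is treated as also owning Paula Abara's interest in Wildmere Realty LP, giving 14% + 22% = 36%.
By parent–child attribution (R2), Leah Abara is treated as owning Paula Abara's 28% interest in Beacon Holdings Ltd.
Chain via Summit Energy Co. (R3): 100% × 29% = 29% of Quarry Group plc.
Chain via Wildmere Realty LP (R3): 36% × 21% = 7.56% of Quarry Group plc.
Chain via Beacon Holdings Ltd (R3): 28% × 15% = 4.2% of Quarry Group plc.
Aggregating (R1): 29% + 7.56% + 4.2% = 40.76%.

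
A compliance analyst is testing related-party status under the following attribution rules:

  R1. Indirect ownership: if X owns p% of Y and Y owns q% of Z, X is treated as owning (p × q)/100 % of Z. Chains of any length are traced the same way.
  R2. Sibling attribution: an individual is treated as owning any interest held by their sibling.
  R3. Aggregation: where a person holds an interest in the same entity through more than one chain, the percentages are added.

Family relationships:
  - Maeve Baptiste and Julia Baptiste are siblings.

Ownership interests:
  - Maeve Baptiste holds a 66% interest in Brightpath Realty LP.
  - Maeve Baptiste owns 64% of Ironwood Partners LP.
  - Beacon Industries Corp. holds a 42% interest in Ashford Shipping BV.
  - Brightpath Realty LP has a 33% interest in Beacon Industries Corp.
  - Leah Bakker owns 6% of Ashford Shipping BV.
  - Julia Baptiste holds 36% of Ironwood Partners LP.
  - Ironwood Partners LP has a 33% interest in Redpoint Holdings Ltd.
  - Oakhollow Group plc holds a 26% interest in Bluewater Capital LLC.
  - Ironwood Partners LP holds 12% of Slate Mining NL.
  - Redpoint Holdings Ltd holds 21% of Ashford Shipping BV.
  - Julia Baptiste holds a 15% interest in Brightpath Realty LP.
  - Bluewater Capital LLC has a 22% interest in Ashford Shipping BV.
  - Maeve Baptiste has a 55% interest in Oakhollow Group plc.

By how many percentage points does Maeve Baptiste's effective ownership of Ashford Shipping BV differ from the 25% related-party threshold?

3.6974

By sibling attribution (R2), Maeve Baptiste is treated as also owning Julia Baptiste's interest in Ironwood Partners LP, giving 64% + 36% = 100%.
By sibling attribution (R2), Maeve Baptiste is treated as also owning Julia Baptiste's interest in Brightpath Realty LP, giving 66% + 15% = 81%.
Chain via Ironwood Partners LP → Redpoint Holdings Ltd (R1): 100% × 33% × 21% = 6.93% of Ashford Shipping BV.
Chain via Brightpath Realty LP → Beacon Industries Corp. (R1): 81% × 33% × 42% = 11.2266% of Ashford Shipping BV.
Chain via Oakhollow Group plc → Bluewater Capital LLC (R1): 55% × 26% × 22% = 3.146% of Ashford Shipping BV.
Aggregating (R3): 6.93% + 11.2266% + 3.146% = 21.3026%.
21.3026% falls short of the 25% threshold by 3.6974 percentage points.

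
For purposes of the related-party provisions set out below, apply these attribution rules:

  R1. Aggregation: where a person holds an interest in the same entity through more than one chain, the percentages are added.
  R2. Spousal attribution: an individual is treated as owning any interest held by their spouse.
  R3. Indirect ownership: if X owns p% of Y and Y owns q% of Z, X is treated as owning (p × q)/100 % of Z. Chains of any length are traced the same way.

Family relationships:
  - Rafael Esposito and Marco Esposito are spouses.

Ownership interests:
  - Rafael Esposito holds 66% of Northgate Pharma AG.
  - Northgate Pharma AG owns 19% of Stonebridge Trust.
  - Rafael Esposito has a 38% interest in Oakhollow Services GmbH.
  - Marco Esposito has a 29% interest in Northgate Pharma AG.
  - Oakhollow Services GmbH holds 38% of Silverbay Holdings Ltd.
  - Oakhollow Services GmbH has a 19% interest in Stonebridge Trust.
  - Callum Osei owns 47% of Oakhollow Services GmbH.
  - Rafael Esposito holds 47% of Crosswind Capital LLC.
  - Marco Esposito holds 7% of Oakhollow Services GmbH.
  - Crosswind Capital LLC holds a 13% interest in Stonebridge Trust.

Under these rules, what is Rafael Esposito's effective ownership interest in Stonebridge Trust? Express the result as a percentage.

By spousal attribution (R2), Rafael Esposito is treated as also owning Marco Esposito's interest in Oakhollow Services GmbH, giving 38% + 7% = 45%.
By spousal attribution (R2), Rafael Esposito is treated as also owning Marco Esposito's interest in Northgate Pharma AG, giving 66% + 29% = 95%.
Chain via Crosswind Capital LLC (R3): 47% × 13% = 6.11% of Stonebridge Trust.
Chain via Oakhollow Services GmbH (R3): 45% × 19% = 8.55% of Stonebridge Trust.
Chain via Northgate Pharma AG (R3): 95% × 19% = 18.05% of Stonebridge Trust.
Aggregating (R1): 6.11% + 8.55% + 18.05% = 32.71%.

32.71%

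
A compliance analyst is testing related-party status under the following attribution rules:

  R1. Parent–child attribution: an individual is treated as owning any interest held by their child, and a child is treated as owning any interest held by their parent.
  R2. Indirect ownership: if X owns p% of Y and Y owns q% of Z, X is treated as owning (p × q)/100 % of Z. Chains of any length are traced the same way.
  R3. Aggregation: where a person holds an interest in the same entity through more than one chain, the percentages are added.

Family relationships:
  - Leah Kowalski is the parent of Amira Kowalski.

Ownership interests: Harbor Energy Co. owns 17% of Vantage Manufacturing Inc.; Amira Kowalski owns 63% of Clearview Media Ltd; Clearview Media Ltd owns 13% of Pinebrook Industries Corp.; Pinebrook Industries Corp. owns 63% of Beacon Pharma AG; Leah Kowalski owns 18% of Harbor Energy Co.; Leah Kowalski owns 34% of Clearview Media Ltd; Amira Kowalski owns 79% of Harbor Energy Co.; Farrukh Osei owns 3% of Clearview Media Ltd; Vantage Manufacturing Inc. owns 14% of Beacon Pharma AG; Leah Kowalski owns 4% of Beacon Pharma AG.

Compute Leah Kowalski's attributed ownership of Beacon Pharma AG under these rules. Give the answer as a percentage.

By parent–child attribution (R1), Leah Kowalski is treated as also owning Amira Kowalski's interest in Harbor Energy Co, giving 18% + 79% = 97%.
By parent–child attribution (R1), Leah Kowalski is treated as also owning Amira Kowalski's interest in Clearview Media Ltd, giving 34% + 63% = 97%.
Chain via Harbor Energy Co. → Vantage Manufacturing Inc. (R2): 97% × 17% × 14% = 2.3086% of Beacon Pharma AG.
Chain via Clearview Media Ltd → Pinebrook Industries Corp. (R2): 97% × 13% × 63% = 7.9443% of Beacon Pharma AG.
Direct interest in Beacon Pharma AG: 4%.
Aggregating (R3): 2.3086% + 7.9443% + 4% = 14.2529%.

14.2529%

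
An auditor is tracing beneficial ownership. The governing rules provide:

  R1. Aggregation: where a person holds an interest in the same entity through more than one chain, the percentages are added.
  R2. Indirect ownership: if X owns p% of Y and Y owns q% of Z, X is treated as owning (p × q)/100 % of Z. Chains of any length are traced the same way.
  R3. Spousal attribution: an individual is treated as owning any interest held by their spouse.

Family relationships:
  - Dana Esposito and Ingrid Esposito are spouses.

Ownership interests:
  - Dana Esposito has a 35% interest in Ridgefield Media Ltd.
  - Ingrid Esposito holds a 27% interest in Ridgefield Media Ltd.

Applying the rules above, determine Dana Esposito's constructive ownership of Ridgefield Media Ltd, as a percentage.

62%

By spousal attribution (R3), Dana Esposito is treated as also owning Ingrid Esposito's interest in Ridgefield Media Ltd, giving 35% + 27% = 62%.
Direct interest in Ridgefield Media Ltd: 62%.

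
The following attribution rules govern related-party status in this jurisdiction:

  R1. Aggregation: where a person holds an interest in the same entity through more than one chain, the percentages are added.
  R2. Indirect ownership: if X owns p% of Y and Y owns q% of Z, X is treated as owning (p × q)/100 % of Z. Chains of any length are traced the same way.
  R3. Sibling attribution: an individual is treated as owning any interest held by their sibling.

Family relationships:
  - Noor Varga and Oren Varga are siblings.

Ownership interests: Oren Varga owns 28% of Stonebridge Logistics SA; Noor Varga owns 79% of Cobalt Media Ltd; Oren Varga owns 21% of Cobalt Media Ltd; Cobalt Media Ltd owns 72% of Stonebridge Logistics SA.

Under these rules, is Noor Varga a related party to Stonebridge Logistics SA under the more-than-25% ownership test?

Yes

By sibling attribution (R3), Noor Varga is treated as also owning Oren Varga's interest in Cobalt Media Ltd, giving 79% + 21% = 100%.
By sibling attribution (R3), Noor Varga is treated as owning Oren Varga's 28% interest in Stonebridge Logistics SA.
Chain via Cobalt Media Ltd (R2): 100% × 72% = 72% of Stonebridge Logistics SA.
Direct interest in Stonebridge Logistics SA: 28%.
Aggregating (R1): 72% + 28% = 100%.
100% exceeds the 25% threshold, so Noor is a related party to Stonebridge Logistics SA.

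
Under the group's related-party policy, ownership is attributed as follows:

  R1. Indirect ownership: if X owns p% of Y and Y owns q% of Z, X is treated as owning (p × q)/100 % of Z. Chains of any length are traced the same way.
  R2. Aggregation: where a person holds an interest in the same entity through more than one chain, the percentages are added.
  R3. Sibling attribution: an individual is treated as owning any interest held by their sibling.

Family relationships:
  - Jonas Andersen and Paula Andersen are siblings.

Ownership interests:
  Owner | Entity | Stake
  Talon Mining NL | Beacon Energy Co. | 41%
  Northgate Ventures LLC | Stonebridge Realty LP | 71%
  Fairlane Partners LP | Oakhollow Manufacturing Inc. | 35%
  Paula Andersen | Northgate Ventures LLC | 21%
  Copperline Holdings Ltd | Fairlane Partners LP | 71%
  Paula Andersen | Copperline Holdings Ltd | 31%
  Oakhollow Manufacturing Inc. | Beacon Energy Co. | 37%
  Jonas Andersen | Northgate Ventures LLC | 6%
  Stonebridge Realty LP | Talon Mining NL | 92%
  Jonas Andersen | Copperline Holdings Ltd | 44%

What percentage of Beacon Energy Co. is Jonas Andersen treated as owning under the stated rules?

14.126799%

By sibling attribution (R3), Jonas Andersen is treated as also owning Paula Andersen's interest in Northgate Ventures LLC, giving 6% + 21% = 27%.
By sibling attribution (R3), Jonas Andersen is treated as also owning Paula Andersen's interest in Copperline Holdings Ltd, giving 44% + 31% = 75%.
Chain via Northgate Ventures LLC → Stonebridge Realty LP → Talon Mining NL (R1): 27% × 71% × 92% × 41% = 7.230924% of Beacon Energy Co.
Chain via Copperline Holdings Ltd → Fairlane Partners LP → Oakhollow Manufacturing Inc. (R1): 75% × 71% × 35% × 37% = 6.895875% of Beacon Energy Co.
Aggregating (R2): 7.230924% + 6.895875% = 14.126799%.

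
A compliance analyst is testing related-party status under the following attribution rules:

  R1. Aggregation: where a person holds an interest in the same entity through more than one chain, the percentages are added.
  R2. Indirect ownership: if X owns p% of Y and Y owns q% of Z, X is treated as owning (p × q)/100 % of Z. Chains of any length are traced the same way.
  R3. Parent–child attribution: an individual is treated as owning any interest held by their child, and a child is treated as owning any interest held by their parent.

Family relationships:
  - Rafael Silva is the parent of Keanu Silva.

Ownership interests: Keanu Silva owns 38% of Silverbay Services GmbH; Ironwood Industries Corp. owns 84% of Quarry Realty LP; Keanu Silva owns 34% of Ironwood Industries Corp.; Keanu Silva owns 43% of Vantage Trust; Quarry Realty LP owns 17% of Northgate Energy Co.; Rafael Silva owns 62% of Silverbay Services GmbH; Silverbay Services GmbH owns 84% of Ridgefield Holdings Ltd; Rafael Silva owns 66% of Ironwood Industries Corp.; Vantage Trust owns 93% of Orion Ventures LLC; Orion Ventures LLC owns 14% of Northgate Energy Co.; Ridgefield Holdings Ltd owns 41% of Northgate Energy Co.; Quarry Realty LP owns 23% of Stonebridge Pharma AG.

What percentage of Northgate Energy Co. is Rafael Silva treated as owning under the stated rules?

By parent–child attribution (R3), Rafael Silva is treated as also owning Keanu Silva's interest in Ironwood Industries Corp, giving 66% + 34% = 100%.
By parent–child attribution (R3), Rafael Silva is treated as also owning Keanu Silva's interest in Silverbay Services GmbH, giving 62% + 38% = 100%.
By parent–child attribution (R3), Rafael Silva is treated as owning Keanu Silva's 43% interest in Vantage Trust.
Chain via Ironwood Industries Corp. → Quarry Realty LP (R2): 100% × 84% × 17% = 14.28% of Northgate Energy Co.
Chain via Silverbay Services GmbH → Ridgefield Holdings Ltd (R2): 100% × 84% × 41% = 34.44% of Northgate Energy Co.
Chain via Vantage Trust → Orion Ventures LLC (R2): 43% × 93% × 14% = 5.5986% of Northgate Energy Co.
Aggregating (R1): 14.28% + 34.44% + 5.5986% = 54.3186%.

54.3186%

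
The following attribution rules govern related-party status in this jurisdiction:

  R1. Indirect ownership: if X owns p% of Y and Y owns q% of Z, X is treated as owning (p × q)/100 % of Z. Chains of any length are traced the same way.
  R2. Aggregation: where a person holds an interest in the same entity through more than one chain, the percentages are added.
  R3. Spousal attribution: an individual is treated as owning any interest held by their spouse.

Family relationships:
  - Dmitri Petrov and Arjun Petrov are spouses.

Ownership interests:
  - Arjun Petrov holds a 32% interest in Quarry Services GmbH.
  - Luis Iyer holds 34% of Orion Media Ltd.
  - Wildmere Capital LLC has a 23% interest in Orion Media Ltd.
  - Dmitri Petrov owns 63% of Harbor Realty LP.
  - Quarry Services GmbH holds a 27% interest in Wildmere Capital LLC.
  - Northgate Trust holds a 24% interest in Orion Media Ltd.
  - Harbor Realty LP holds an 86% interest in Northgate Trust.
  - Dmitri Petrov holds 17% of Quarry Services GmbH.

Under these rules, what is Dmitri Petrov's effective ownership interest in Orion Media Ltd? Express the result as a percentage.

By spousal attribution (R3), Dmitri Petrov is treated as also owning Arjun Petrov's interest in Quarry Services GmbH, giving 17% + 32% = 49%.
Chain via Quarry Services GmbH → Wildmere Capital LLC (R1): 49% × 27% × 23% = 3.0429% of Orion Media Ltd.
Chain via Harbor Realty LP → Northgate Trust (R1): 63% × 86% × 24% = 13.0032% of Orion Media Ltd.
Aggregating (R2): 3.0429% + 13.0032% = 16.0461%.

16.0461%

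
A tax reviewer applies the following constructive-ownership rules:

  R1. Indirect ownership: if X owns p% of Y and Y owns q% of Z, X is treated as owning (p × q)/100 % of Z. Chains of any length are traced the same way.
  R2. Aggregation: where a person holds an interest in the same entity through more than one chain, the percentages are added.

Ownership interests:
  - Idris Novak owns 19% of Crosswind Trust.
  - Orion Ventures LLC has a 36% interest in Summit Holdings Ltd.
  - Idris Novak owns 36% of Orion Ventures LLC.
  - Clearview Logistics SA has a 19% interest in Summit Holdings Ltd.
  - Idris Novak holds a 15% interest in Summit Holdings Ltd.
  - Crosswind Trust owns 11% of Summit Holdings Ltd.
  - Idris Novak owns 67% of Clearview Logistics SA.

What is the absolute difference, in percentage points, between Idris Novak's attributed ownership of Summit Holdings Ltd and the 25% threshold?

17.78

Chain via Clearview Logistics SA (R1): 67% × 19% = 12.73% of Summit Holdings Ltd.
Chain via Crosswind Trust (R1): 19% × 11% = 2.09% of Summit Holdings Ltd.
Chain via Orion Ventures LLC (R1): 36% × 36% = 12.96% of Summit Holdings Ltd.
Direct interest in Summit Holdings Ltd: 15%.
Aggregating (R2): 12.73% + 2.09% + 12.96% + 15% = 42.78%.
42.78% exceeds the 25% threshold by 17.78 percentage points.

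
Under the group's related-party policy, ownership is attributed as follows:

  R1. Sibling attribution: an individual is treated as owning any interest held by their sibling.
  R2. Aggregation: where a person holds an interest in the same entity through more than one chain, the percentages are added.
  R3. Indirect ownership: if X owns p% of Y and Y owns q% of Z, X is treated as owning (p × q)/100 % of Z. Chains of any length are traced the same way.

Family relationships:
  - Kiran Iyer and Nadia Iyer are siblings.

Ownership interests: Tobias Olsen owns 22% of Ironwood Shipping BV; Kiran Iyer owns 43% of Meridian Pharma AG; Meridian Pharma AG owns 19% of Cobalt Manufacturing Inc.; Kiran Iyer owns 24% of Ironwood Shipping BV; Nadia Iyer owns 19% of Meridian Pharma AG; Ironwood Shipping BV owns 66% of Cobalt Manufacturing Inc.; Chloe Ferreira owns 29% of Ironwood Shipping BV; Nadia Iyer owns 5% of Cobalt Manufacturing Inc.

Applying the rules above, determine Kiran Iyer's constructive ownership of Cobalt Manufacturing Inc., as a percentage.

By sibling attribution (R1), Kiran Iyer is treated as also owning Nadia Iyer's interest in Meridian Pharma AG, giving 43% + 19% = 62%.
By sibling attribution (R1), Kiran Iyer is treated as owning Nadia Iyer's 5% interest in Cobalt Manufacturing Inc.
Chain via Ironwood Shipping BV (R3): 24% × 66% = 15.84% of Cobalt Manufacturing Inc.
Chain via Meridian Pharma AG (R3): 62% × 19% = 11.78% of Cobalt Manufacturing Inc.
Direct interest in Cobalt Manufacturing Inc: 5%.
Aggregating (R2): 15.84% + 11.78% + 5% = 32.62%.

32.62%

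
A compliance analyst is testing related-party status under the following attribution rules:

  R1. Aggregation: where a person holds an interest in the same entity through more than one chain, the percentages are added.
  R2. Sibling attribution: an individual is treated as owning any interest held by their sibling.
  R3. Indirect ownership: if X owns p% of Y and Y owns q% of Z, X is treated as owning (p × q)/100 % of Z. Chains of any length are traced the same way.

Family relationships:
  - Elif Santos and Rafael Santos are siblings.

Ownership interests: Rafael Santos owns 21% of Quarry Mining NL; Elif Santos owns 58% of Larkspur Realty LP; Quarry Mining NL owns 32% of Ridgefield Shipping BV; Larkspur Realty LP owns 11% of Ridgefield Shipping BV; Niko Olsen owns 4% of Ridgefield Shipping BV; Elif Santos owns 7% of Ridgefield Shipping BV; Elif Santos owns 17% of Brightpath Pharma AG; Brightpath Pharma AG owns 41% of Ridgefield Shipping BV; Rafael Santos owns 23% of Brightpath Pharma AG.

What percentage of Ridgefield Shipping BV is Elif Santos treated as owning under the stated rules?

36.5%

By sibling attribution (R2), Elif Santos is treated as also owning Rafael Santos's interest in Brightpath Pharma AG, giving 17% + 23% = 40%.
By sibling attribution (R2), Elif Santos is treated as owning Rafael Santos's 21% interest in Quarry Mining NL.
Chain via Larkspur Realty LP (R3): 58% × 11% = 6.38% of Ridgefield Shipping BV.
Chain via Brightpath Pharma AG (R3): 40% × 41% = 16.4% of Ridgefield Shipping BV.
Direct interest in Ridgefield Shipping BV: 7%.
Chain via Quarry Mining NL (R3): 21% × 32% = 6.72% of Ridgefield Shipping BV.
Aggregating (R1): 6.38% + 16.4% + 7% + 6.72% = 36.5%.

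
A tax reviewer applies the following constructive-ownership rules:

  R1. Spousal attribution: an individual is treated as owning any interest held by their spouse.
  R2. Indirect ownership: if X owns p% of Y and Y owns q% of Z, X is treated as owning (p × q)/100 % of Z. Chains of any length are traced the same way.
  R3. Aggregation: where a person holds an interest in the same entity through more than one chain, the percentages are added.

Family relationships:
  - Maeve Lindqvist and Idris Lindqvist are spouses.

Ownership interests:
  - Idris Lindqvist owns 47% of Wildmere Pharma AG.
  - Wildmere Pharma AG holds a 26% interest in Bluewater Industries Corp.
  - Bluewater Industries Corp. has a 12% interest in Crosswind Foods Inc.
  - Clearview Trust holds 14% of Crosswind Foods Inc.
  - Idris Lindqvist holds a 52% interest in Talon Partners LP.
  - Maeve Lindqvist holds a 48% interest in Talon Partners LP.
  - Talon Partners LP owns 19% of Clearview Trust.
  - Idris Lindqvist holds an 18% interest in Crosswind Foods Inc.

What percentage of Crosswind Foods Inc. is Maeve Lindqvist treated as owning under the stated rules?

By spousal attribution (R1), Maeve Lindqvist is treated as also owning Idris Lindqvist's interest in Talon Partners LP, giving 48% + 52% = 100%.
By spousal attribution (R1), Maeve Lindqvist is treated as owning Idris Lindqvist's 47% interest in Wildmere Pharma AG.
By spousal attribution (R1), Maeve Lindqvist is treated as owning Idris Lindqvist's 18% interest in Crosswind Foods Inc.
Chain via Talon Partners LP → Clearview Trust (R2): 100% × 19% × 14% = 2.66% of Crosswind Foods Inc.
Chain via Wildmere Pharma AG → Bluewater Industries Corp. (R2): 47% × 26% × 12% = 1.4664% of Crosswind Foods Inc.
Direct interest in Crosswind Foods Inc: 18%.
Aggregating (R3): 2.66% + 1.4664% + 18% = 22.1264%.

22.1264%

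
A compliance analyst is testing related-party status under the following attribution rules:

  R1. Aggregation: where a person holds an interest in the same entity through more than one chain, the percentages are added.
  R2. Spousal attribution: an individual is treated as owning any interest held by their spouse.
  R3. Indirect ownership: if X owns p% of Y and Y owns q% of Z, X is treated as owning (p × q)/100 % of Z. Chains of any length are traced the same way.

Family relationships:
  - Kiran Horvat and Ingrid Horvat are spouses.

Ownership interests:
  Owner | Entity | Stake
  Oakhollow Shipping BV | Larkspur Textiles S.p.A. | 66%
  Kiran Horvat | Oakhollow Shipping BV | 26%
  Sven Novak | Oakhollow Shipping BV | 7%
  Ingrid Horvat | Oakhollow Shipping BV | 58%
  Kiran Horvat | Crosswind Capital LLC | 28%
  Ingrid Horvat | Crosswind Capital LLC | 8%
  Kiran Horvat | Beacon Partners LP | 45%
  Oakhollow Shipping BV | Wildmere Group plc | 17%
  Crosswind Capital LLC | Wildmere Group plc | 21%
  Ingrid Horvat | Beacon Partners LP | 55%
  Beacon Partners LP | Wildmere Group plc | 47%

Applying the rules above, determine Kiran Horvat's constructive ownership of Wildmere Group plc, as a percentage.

68.84%

By spousal attribution (R2), Kiran Horvat is treated as also owning Ingrid Horvat's interest in Beacon Partners LP, giving 45% + 55% = 100%.
By spousal attribution (R2), Kiran Horvat is treated as also owning Ingrid Horvat's interest in Oakhollow Shipping BV, giving 26% + 58% = 84%.
By spousal attribution (R2), Kiran Horvat is treated as also owning Ingrid Horvat's interest in Crosswind Capital LLC, giving 28% + 8% = 36%.
Chain via Beacon Partners LP (R3): 100% × 47% = 47% of Wildmere Group plc.
Chain via Oakhollow Shipping BV (R3): 84% × 17% = 14.28% of Wildmere Group plc.
Chain via Crosswind Capital LLC (R3): 36% × 21% = 7.56% of Wildmere Group plc.
Aggregating (R1): 47% + 14.28% + 7.56% = 68.84%.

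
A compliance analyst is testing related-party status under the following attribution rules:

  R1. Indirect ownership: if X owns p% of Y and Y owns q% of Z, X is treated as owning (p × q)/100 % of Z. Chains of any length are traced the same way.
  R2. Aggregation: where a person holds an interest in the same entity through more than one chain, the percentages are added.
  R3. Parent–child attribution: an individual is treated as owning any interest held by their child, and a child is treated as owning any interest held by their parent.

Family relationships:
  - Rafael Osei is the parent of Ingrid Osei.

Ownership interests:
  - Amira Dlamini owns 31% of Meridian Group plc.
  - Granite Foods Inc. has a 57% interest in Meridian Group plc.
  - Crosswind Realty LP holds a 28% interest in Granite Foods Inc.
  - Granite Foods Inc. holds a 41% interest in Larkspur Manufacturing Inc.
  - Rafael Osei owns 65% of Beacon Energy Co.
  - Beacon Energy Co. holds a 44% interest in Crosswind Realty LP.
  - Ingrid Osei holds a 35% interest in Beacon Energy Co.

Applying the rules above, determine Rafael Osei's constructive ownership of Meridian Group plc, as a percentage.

7.0224%

By parent–child attribution (R3), Rafael Osei is treated as also owning Ingrid Osei's interest in Beacon Energy Co, giving 65% + 35% = 100%.
Chain via Beacon Energy Co. → Crosswind Realty LP → Granite Foods Inc. (R1): 100% × 44% × 28% × 57% = 7.0224% of Meridian Group plc.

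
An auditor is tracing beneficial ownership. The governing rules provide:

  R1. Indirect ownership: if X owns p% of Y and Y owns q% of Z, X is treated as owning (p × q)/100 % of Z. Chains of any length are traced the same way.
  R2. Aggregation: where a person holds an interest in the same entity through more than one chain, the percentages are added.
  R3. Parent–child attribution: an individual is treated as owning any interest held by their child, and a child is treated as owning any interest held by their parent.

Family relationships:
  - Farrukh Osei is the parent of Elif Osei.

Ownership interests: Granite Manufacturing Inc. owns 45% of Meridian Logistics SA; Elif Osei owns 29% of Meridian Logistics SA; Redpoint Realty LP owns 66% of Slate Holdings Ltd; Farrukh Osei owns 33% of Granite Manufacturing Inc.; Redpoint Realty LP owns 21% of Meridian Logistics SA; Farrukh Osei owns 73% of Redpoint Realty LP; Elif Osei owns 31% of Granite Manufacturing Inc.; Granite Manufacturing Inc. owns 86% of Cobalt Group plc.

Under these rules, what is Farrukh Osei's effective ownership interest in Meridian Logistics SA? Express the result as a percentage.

By parent–child attribution (R3), Farrukh Osei is treated as also owning Elif Osei's interest in Granite Manufacturing Inc, giving 33% + 31% = 64%.
By parent–child attribution (R3), Farrukh Osei is treated as owning Elif Osei's 29% interest in Meridian Logistics SA.
Chain via Granite Manufacturing Inc. (R1): 64% × 45% = 28.8% of Meridian Logistics SA.
Chain via Redpoint Realty LP (R1): 73% × 21% = 15.33% of Meridian Logistics SA.
Direct interest in Meridian Logistics SA: 29%.
Aggregating (R2): 28.8% + 15.33% + 29% = 73.13%.

73.13%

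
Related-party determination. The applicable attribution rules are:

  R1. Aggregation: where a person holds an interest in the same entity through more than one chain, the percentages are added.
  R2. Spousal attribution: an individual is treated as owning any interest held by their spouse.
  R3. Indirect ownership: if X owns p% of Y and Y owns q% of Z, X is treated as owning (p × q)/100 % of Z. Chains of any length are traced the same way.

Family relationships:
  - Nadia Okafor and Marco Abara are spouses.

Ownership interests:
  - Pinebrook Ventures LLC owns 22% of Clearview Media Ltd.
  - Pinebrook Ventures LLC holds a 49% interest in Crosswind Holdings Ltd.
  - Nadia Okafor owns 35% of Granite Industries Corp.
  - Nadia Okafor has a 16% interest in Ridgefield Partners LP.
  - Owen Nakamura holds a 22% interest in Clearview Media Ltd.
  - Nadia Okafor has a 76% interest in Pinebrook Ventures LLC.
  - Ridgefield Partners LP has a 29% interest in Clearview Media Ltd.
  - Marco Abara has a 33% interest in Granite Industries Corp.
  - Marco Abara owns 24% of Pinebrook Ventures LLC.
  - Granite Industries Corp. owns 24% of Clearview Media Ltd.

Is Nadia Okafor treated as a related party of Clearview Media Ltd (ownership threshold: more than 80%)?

By spousal attribution (R2), Nadia Okafor is treated as also owning Marco Abara's interest in Pinebrook Ventures LLC, giving 76% + 24% = 100%.
By spousal attribution (R2), Nadia Okafor is treated as also owning Marco Abara's interest in Granite Industries Corp, giving 35% + 33% = 68%.
Chain via Ridgefield Partners LP (R3): 16% × 29% = 4.64% of Clearview Media Ltd.
Chain via Pinebrook Ventures LLC (R3): 100% × 22% = 22% of Clearview Media Ltd.
Chain via Granite Industries Corp. (R3): 68% × 24% = 16.32% of Clearview Media Ltd.
Aggregating (R1): 4.64% + 22% + 16.32% = 42.96%.
42.96% does not exceed the 80% threshold, so Nadia is not a related party to Clearview Media Ltd.

No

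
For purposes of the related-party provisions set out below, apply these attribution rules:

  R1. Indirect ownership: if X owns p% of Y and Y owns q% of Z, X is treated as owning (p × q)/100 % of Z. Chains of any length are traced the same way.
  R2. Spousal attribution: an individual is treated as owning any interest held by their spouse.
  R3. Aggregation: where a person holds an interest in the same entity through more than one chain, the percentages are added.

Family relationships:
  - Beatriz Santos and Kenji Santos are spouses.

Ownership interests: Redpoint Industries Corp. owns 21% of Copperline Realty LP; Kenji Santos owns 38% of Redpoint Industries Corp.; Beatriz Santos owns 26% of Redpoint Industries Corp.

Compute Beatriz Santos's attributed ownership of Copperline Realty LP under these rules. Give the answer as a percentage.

By spousal attribution (R2), Beatriz Santos is treated as also owning Kenji Santos's interest in Redpoint Industries Corp, giving 26% + 38% = 64%.
Chain via Redpoint Industries Corp. (R1): 64% × 21% = 13.44% of Copperline Realty LP.

13.44%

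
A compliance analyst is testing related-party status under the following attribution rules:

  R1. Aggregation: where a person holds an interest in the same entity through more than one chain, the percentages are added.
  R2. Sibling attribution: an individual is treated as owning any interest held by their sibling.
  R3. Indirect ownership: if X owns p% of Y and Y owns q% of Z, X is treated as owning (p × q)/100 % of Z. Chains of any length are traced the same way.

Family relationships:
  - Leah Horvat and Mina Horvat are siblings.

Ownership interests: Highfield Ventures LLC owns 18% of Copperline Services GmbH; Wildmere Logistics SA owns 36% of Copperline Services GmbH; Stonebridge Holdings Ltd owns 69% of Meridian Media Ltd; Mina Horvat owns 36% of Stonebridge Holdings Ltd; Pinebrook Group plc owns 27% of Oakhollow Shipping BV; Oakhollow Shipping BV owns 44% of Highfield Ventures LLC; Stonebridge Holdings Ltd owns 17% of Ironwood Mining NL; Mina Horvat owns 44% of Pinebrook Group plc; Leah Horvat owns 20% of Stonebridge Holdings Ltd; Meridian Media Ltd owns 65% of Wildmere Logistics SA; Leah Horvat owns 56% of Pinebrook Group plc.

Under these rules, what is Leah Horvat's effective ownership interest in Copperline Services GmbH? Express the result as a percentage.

By sibling attribution (R2), Leah Horvat is treated as also owning Mina Horvat's interest in Stonebridge Holdings Ltd, giving 20% + 36% = 56%.
By sibling attribution (R2), Leah Horvat is treated as also owning Mina Horvat's interest in Pinebrook Group plc, giving 56% + 44% = 100%.
Chain via Stonebridge Holdings Ltd → Meridian Media Ltd → Wildmere Logistics SA (R3): 56% × 69% × 65% × 36% = 9.04176% of Copperline Services GmbH.
Chain via Pinebrook Group plc → Oakhollow Shipping BV → Highfield Ventures LLC (R3): 100% × 27% × 44% × 18% = 2.1384% of Copperline Services GmbH.
Aggregating (R1): 9.04176% + 2.1384% = 11.18016%.

11.18016%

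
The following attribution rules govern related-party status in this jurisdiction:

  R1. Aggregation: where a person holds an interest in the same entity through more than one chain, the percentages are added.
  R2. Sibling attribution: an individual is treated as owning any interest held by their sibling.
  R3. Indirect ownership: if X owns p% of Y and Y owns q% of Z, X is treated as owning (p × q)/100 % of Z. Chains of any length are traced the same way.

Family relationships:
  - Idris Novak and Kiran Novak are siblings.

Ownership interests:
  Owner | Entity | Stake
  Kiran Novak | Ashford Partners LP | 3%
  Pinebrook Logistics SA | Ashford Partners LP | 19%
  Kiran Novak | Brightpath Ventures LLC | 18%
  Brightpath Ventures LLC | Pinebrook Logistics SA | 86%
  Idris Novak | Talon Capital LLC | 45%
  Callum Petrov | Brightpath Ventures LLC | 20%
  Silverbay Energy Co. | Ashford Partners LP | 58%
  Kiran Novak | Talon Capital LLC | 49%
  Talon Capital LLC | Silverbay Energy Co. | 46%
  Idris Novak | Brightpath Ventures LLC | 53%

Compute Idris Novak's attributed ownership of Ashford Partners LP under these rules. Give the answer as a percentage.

39.6806%

By sibling attribution (R2), Idris Novak is treated as also owning Kiran Novak's interest in Brightpath Ventures LLC, giving 53% + 18% = 71%.
By sibling attribution (R2), Idris Novak is treated as also owning Kiran Novak's interest in Talon Capital LLC, giving 45% + 49% = 94%.
By sibling attribution (R2), Idris Novak is treated as owning Kiran Novak's 3% interest in Ashford Partners LP.
Chain via Brightpath Ventures LLC → Pinebrook Logistics SA (R3): 71% × 86% × 19% = 11.6014% of Ashford Partners LP.
Chain via Talon Capital LLC → Silverbay Energy Co. (R3): 94% × 46% × 58% = 25.0792% of Ashford Partners LP.
Direct interest in Ashford Partners LP: 3%.
Aggregating (R1): 11.6014% + 25.0792% + 3% = 39.6806%.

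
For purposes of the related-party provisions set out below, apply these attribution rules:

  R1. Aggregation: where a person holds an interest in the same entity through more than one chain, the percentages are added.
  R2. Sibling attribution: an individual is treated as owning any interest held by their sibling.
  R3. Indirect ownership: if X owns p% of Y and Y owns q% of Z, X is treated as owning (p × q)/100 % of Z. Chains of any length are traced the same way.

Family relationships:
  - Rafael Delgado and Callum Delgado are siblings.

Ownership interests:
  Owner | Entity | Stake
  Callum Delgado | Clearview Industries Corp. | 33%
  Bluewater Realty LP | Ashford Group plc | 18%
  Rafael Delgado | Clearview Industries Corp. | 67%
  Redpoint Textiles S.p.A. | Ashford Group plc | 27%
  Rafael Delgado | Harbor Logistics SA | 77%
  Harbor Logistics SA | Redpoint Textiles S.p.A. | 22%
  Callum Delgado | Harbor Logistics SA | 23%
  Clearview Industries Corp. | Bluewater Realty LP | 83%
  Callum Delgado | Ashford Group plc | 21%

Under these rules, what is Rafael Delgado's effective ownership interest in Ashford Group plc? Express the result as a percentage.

By sibling attribution (R2), Rafael Delgado is treated as also owning Callum Delgado's interest in Clearview Industries Corp, giving 67% + 33% = 100%.
By sibling attribution (R2), Rafael Delgado is treated as also owning Callum Delgado's interest in Harbor Logistics SA, giving 77% + 23% = 100%.
By sibling attribution (R2), Rafael Delgado is treated as owning Callum Delgado's 21% interest in Ashford Group plc.
Chain via Clearview Industries Corp. → Bluewater Realty LP (R3): 100% × 83% × 18% = 14.94% of Ashford Group plc.
Chain via Harbor Logistics SA → Redpoint Textiles S.p.A. (R3): 100% × 22% × 27% = 5.94% of Ashford Group plc.
Direct interest in Ashford Group plc: 21%.
Aggregating (R1): 14.94% + 5.94% + 21% = 41.88%.

41.88%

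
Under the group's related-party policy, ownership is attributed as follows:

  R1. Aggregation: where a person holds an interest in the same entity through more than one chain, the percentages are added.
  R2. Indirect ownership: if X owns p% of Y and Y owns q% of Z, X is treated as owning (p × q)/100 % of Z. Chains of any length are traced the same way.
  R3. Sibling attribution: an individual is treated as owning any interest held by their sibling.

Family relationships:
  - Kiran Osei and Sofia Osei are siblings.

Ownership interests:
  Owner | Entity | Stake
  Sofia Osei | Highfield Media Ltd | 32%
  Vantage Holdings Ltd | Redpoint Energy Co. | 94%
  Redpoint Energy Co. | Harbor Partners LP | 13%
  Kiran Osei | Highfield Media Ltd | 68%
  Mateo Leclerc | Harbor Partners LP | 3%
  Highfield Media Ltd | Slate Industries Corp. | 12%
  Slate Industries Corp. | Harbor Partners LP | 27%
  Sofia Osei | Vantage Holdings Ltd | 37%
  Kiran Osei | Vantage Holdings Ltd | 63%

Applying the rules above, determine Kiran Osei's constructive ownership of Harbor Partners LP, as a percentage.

By sibling attribution (R3), Kiran Osei is treated as also owning Sofia Osei's interest in Highfield Media Ltd, giving 68% + 32% = 100%.
By sibling attribution (R3), Kiran Osei is treated as also owning Sofia Osei's interest in Vantage Holdings Ltd, giving 63% + 37% = 100%.
Chain via Highfield Media Ltd → Slate Industries Corp. (R2): 100% × 12% × 27% = 3.24% of Harbor Partners LP.
Chain via Vantage Holdings Ltd → Redpoint Energy Co. (R2): 100% × 94% × 13% = 12.22% of Harbor Partners LP.
Aggregating (R1): 3.24% + 12.22% = 15.46%.

15.46%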